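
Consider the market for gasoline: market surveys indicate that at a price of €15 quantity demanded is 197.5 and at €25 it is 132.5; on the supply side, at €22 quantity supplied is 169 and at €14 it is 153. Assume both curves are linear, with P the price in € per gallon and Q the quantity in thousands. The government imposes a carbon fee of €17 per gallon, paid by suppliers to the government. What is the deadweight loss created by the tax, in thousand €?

Deadweight loss = €221 thousand.

Demand slope: (132.5 − 197.5)/(25 − 15) = -6.5, so Qd = 295 − 6.5P.
Supply slope: (153 − 169)/(14 − 22) = 2, so Qs = 2P + 125.
Before the tax: set 295 − 6.5P = 2P + 125 → P* = €20, Q* = 165.
With the tax collected from suppliers, supply shifts: Qs = 2(P − 17) + 125.
New equilibrium: consumers pay €24, suppliers receive €7, Q = 139. (Wedge: Pb − Ps = 17.)
Quantity falls by |ΔQ| = |165 − 139| = 26.
DWL = ½ · t · |ΔQ| = ½ · 17 · 26 = €221.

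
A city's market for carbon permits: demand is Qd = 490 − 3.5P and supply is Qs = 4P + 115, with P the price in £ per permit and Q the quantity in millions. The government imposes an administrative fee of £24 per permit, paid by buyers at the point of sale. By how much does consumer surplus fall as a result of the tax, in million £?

Consumer surplus falls by £3745.28 million.

Without the tax, 490 − 3.5P = 4P + 115 gives 7.5P = 375, so P* = £50 and Q* = 315.
With the tax collected from buyers, demand (in seller-price terms) shifts: Qd = 490 − 3.5(P + 24).
Solving gives Q = 270.2 with buyers paying £62.8 and suppliers receiving £38.8 (the £24 wedge).
ΔCS is the trapezoid between Q = 270.2 and Q = 315 of height £12.8: ½ · (315 + 270.2) · 12.8 = £3745.28.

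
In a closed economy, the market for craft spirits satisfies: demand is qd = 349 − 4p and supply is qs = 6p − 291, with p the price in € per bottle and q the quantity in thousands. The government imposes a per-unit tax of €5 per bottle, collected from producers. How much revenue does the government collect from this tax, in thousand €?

Tax revenue = €405 thousand.

Before the tax: set 349 − 4p = 6p − 291 → p* = €64, q* = 93.
With the tax collected from producers, supply shifts: qs = 6(p − 5) − 291.
Solving gives q = 81 with consumers paying €67 and producers receiving €62 (the €5 wedge).
Revenue = t · Q = 5 · 81 = €405.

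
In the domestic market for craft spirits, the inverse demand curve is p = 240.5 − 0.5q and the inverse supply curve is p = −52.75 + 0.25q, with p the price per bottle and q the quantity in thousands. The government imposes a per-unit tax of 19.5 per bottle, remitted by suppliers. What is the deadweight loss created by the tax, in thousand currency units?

Rewrite in direct form: qd = 481 − 2p and qs = 4p + 211.
Without the tax, 481 − 2p = 4p + 211 gives 6p = 270, so p* = 45 and q* = 391.
With the tax collected from suppliers, supply shifts: qs = 4(p − 19.5) + 211.
Solving gives q = 365 with buyers paying 58 and suppliers receiving 38.5 (the 19.5 wedge).
Quantity falls by |ΔQ| = |391 − 365| = 26.
DWL = ½ · t · |ΔQ| = ½ · 19.5 · 26 = 253.5.

Deadweight loss = 253.5 thousand.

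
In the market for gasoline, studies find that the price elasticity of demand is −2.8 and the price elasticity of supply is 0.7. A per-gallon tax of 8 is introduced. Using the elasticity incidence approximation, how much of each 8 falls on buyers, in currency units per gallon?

Buyers bear ≈ 1.6 per gallon.

Incidence ratio: buyers' share ≈ εs / (εs + |εd|) = 0.7 / (0.7 + 2.8) = 0.2.
So buyers bear ≈ 0.2 × 8 = 1.6; producers bear 6.4.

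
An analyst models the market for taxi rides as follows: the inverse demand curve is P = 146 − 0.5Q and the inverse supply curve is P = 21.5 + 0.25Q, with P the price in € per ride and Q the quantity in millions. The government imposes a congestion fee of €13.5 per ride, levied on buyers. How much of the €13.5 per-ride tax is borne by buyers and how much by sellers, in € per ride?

Inverting to Q(P) form: Qd = 292 − 2P; Qs = 4P − 86.
Before the tax: set 292 − 2P = 4P − 86 → P* = €63, Q* = 166.
With the tax collected from buyers, demand (in seller-price terms) shifts: Qd = 292 − 2(P + 13.5).
Solving gives Q = 148 with buyers paying €72 and sellers receiving €58.5 (the €13.5 wedge).
Burden on buyers: €9; on sellers: €4.5. (They sum to €13.5.)
The less price-elastic side of the market bears the larger share of a per-unit tax.

Buyers bear €9 per ride; sellers bear €4.5 per ride.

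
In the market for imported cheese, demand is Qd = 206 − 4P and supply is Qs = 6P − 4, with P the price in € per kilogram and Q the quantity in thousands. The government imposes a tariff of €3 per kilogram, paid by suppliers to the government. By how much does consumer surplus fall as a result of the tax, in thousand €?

Consumer surplus falls by €213.12 thousand.

Before the tax: set 206 − 4P = 6P − 4 → P* = €21, Q* = 122.
With the tax collected from suppliers, supply shifts: Qs = 6(P − 3) − 4.
New equilibrium: consumers pay €22.8, suppliers receive €19.8, Q = 114.8. (Wedge: Pb − Ps = 3.)
ΔCS is the trapezoid between Q = 114.8 and Q = 122 of height €1.8: ½ · (122 + 114.8) · 1.8 = €213.12.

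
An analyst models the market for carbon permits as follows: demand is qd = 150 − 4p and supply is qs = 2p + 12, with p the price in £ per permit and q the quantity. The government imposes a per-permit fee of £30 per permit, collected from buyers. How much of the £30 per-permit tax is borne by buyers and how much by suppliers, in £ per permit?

Buyers bear £10 per permit; suppliers bear £20 per permit.

Without the tax, 150 − 4p = 2p + 12 gives 6p = 138, so p* = £23 and q* = 58.
With the tax collected from buyers, demand (in seller-price terms) shifts: qd = 150 − 4(p + 30).
New equilibrium: buyers pay £33, suppliers receive £3, q = 18. (Wedge: pb − ps = 30.)
Burden on buyers: £10; on suppliers: £20. (They sum to £30.)
The less price-elastic side of the market bears the larger share of a per-unit tax.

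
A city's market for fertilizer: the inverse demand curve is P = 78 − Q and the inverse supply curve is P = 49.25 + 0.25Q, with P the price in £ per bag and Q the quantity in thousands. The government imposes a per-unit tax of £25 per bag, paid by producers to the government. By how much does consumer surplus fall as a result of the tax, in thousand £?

Inverting to Q(P) form: Qd = 78 − P; Qs = 4P − 197.
Without the tax, 78 − P = 4P − 197 gives 5P = 275, so P* = £55 and Q* = 23.
With the tax collected from producers, supply shifts: Qs = 4(P − 25) − 197.
Solving gives Q = 3 with buyers paying £75 and producers receiving £50 (the £25 wedge).
ΔCS is the trapezoid between Q = 3 and Q = 23 of height £20: ½ · (23 + 3) · 20 = £260.

Consumer surplus falls by £260 thousand.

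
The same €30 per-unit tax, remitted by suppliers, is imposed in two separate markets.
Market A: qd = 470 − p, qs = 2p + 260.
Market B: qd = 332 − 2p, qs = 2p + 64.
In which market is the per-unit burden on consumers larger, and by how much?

Market A, by €5.

Market A: pre-tax p* = €70, q* = 400; post-tax q = 380; per-unit burden on consumers = €20.
Market B: pre-tax p* = €67, q* = 198; post-tax q = 168; per-unit burden on consumers = €15.
Difference: €20 vs €15 → market A is larger by €5.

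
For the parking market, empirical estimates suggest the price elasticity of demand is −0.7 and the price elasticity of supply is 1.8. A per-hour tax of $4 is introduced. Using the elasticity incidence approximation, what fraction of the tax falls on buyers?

Buyers' share ≈ 0.72.

Incidence ratio: buyers' share ≈ εs / (εs + |εd|) = 1.8 / (1.8 + 0.7) = 0.72.
Supply is the more elastic side, so buyers bear the larger share.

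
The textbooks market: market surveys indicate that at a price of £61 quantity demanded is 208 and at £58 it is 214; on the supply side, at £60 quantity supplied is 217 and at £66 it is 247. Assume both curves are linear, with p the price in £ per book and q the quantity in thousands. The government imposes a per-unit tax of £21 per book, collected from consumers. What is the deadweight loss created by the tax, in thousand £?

Deadweight loss = £315 thousand.

Demand slope: (214 − 208)/(58 − 61) = -2, so qd = 330 − 2p.
Supply slope: (247 − 217)/(66 − 60) = 5, so qs = 5p − 83.
Before the tax: set 330 − 2p = 5p − 83 → p* = £59, q* = 212.
With the tax collected from consumers, demand (in seller-price terms) shifts: qd = 330 − 2(p + 21).
Solving gives q = 182 with consumers paying £74 and sellers receiving £53 (the £21 wedge).
Quantity falls by |ΔQ| = |212 − 182| = 30.
DWL = ½ · t · |ΔQ| = ½ · 21 · 30 = £315.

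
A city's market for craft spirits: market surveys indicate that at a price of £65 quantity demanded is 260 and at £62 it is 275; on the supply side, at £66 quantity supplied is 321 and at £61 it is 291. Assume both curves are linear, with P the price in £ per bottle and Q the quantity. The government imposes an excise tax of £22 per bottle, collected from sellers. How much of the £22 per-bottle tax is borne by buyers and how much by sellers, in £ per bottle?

Demand slope: (275 − 260)/(62 − 65) = -5, so Qd = 585 − 5P.
Supply slope: (291 − 321)/(61 − 66) = 6, so Qs = 6P − 75.
Without the tax, 585 − 5P = 6P − 75 gives 11P = 660, so P* = £60 and Q* = 285.
With the tax collected from sellers, supply shifts: Qs = 6(P − 22) − 75.
New equilibrium: buyers pay £72, sellers receive £50, Q = 225. (Wedge: Pb − Ps = 22.)
Burden on buyers: £12; on sellers: £10. (They sum to £22.)
The less price-elastic side of the market bears the larger share of a per-unit tax.

Buyers bear £12 per bottle; sellers bear £10 per bottle.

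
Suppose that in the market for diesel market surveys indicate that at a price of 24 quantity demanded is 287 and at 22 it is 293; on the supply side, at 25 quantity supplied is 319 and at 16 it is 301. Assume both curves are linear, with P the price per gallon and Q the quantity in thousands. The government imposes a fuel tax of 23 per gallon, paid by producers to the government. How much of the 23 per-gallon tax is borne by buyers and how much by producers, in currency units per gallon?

Demand slope: (293 − 287)/(22 − 24) = -3, so Qd = 359 − 3P.
Supply slope: (301 − 319)/(16 − 25) = 2, so Qs = 2P + 269.
Without the tax, 359 − 3P = 2P + 269 gives 5P = 90, so P* = 18 and Q* = 305.
With the tax collected from producers, supply shifts: Qs = 2(P − 23) + 269.
New equilibrium: buyers pay 27.2, producers receive 4.2, Q = 277.4. (Wedge: Pb − Ps = 23.)
Burden on buyers: 9.2; on producers: 13.8. (They sum to 23.)
The less price-elastic side of the market bears the larger share of a per-unit tax.

Buyers bear 9.2 per gallon; producers bear 13.8 per gallon.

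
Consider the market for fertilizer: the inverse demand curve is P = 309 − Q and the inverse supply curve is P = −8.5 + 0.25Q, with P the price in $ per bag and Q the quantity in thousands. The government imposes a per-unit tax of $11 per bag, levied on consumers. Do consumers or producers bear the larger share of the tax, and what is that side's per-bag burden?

Rewrite in direct form: Qd = 309 − P and Qs = 4P + 34.
Before the tax: set 309 − P = 4P + 34 → P* = $55, Q* = 254.
With the tax collected from consumers, demand (in seller-price terms) shifts: Qd = 309 − (P + 11).
Solving gives Q = 245.2 with consumers paying $63.8 and producers receiving $52.8 (the $11 wedge).
Per-bag burden: consumers $8.8, producers $2.2.
Consumers take the larger share because demand is less price-elastic here (demand slope 1 vs supply slope 4).
The less price-elastic side of the market bears the larger share of a per-unit tax.

Consumers bear the larger share: $8.8 per bag.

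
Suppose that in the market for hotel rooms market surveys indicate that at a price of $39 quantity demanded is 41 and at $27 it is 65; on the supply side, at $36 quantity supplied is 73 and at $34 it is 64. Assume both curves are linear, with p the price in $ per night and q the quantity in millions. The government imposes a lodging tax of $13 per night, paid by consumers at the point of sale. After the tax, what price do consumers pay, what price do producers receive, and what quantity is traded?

Demand slope: (65 − 41)/(27 − 39) = -2, so qd = 119 − 2p.
Supply slope: (64 − 73)/(34 − 36) = 4.5, so qs = 4.5p − 89.
Before the tax: set 119 − 2p = 4.5p − 89 → p* = $32, q* = 55.
With the tax collected from consumers, demand (in seller-price terms) shifts: qd = 119 − 2(p + 13).
New equilibrium: consumers pay $41, producers receive $28, q = 37. (Wedge: pb − ps = 13.)
The less price-elastic side of the market bears the larger share of a per-unit tax.

Consumers pay $41; producers receive $28; quantity = 37.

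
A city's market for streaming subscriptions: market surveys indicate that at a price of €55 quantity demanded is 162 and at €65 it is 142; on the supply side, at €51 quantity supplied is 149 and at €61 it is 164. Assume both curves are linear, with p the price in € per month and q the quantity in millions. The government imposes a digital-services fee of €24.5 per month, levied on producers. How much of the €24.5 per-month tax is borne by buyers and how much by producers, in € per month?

Demand slope: (142 − 162)/(65 − 55) = -2, so qd = 272 − 2p.
Supply slope: (164 − 149)/(61 − 51) = 1.5, so qs = 1.5p + 72.5.
Before the tax: set 272 − 2p = 1.5p + 72.5 → p* = €57, q* = 158.
With the tax collected from producers, supply shifts: qs = 1.5(p − 24.5) + 72.5.
Solving gives q = 137 with buyers paying €67.5 and producers receiving €43 (the €24.5 wedge).
Burden on buyers: €10.5; on producers: €14. (They sum to €24.5.)

Buyers bear €10.5 per month; producers bear €14 per month.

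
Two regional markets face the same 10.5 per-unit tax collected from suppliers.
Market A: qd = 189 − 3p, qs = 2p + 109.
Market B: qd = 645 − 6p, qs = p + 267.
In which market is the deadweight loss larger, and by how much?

Market A: pre-tax p* = 16, q* = 141; post-tax q = 128.4; deadweight loss = 66.15.
Market B: pre-tax p* = 54, q* = 321; post-tax q = 312; deadweight loss = 47.25.
Difference: 66.15 vs 47.25 → market A is larger by 18.9.

Market A, by 18.9.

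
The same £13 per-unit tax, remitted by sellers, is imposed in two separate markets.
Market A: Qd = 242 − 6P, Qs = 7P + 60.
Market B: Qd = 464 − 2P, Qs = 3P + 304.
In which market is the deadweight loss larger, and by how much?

Market A: pre-tax P* = £14, Q* = 158; post-tax Q = 116; deadweight loss = £273.
Market B: pre-tax P* = £32, Q* = 400; post-tax Q = 384.4; deadweight loss = £101.4.
Difference: £273 vs £101.4 → market A is larger by £171.6.

Market A, by £171.6.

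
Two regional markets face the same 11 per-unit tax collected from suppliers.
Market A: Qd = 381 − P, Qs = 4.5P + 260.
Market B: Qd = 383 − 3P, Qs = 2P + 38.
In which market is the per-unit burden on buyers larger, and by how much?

Market A, by 4.6.

Market A: pre-tax P* = 22, Q* = 359; post-tax Q = 350; per-unit burden on buyers = 9.
Market B: pre-tax P* = 69, Q* = 176; post-tax Q = 162.8; per-unit burden on buyers = 4.4.
Difference: 9 vs 4.4 → market A is larger by 4.6.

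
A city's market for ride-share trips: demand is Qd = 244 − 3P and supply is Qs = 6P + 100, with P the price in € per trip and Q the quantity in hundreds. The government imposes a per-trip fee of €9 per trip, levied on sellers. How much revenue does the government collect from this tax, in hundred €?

Tax revenue = €1602 hundred.

Without the tax, 244 − 3P = 6P + 100 gives 9P = 144, so P* = €16 and Q* = 196.
With the tax collected from sellers, supply shifts: Qs = 6(P − 9) + 100.
New equilibrium: consumers pay €22, sellers receive €13, Q = 178. (Wedge: Pb − Ps = 9.)
Revenue = t · Q = 9 · 178 = €1602.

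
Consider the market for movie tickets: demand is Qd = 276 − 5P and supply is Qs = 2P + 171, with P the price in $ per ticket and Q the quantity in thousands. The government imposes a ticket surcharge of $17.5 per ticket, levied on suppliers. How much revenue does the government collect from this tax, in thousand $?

Before the tax: set 276 − 5P = 2P + 171 → P* = $15, Q* = 201.
With the tax collected from suppliers, supply shifts: Qs = 2(P − 17.5) + 171.
New equilibrium: buyers pay $20, suppliers receive $2.5, Q = 176. (Wedge: Pb − Ps = 17.5.)
Revenue = t · Q = 17.5 · 176 = $3080.

Tax revenue = $3080 thousand.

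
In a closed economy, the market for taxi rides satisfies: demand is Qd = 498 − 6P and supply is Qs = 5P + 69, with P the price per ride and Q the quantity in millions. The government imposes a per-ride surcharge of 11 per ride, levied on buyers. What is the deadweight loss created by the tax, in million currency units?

Deadweight loss = 165 million.

Before the tax: set 498 − 6P = 5P + 69 → P* = 39, Q* = 264.
With the tax collected from buyers, demand (in seller-price terms) shifts: Qd = 498 − 6(P + 11).
Solving gives Q = 234 with buyers paying 44 and suppliers receiving 33 (the 11 wedge).
Quantity falls by |ΔQ| = |264 − 234| = 30.
DWL = ½ · t · |ΔQ| = ½ · 11 · 30 = 165.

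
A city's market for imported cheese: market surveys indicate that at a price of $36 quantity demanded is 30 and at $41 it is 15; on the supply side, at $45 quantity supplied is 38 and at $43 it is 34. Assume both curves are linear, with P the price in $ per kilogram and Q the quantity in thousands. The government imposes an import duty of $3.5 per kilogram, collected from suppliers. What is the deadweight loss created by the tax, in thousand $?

Demand slope: (15 − 30)/(41 − 36) = -3, so Qd = 138 − 3P.
Supply slope: (34 − 38)/(43 − 45) = 2, so Qs = 2P − 52.
Without the tax, 138 − 3P = 2P − 52 gives 5P = 190, so P* = $38 and Q* = 24.
With the tax collected from suppliers, supply shifts: Qs = 2(P − 3.5) − 52.
Solving gives Q = 19.8 with buyers paying $39.4 and suppliers receiving $35.9 (the $3.5 wedge).
Quantity falls by |ΔQ| = |24 − 19.8| = 4.2.
DWL = ½ · t · |ΔQ| = ½ · 3.5 · 4.2 = $7.35.

Deadweight loss = $7.35 thousand.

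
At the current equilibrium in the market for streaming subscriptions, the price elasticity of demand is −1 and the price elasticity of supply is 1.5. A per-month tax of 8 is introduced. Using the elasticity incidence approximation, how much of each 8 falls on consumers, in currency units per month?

Consumers bear ≈ 4.8 per month.

Incidence ratio: consumers' share ≈ εs / (εs + |εd|) = 1.5 / (1.5 + 1) = 0.6.
So consumers bear ≈ 0.6 × 8 = 4.8; producers bear 3.2.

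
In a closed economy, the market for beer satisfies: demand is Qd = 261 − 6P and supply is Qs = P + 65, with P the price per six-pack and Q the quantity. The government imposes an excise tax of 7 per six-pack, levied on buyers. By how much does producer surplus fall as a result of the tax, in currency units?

Before the tax: set 261 − 6P = P + 65 → P* = 28, Q* = 93.
With the tax collected from buyers, demand (in seller-price terms) shifts: Qd = 261 − 6(P + 7).
Solving gives Q = 87 with buyers paying 29 and suppliers receiving 22 (the 7 wedge).
ΔPS is the trapezoid between Q = 87 and Q = 93 of height 6: ½ · (93 + 87) · 6 = 540.

Producer surplus falls by 540.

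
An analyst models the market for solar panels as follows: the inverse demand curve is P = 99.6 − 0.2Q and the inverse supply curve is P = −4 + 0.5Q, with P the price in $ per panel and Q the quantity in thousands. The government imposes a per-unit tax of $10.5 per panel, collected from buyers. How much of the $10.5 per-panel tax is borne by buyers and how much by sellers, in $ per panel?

Buyers bear $3 per panel; sellers bear $7.5 per panel.

Rewrite in direct form: Qd = 498 − 5P and Qs = 2P + 8.
Without the tax, 498 − 5P = 2P + 8 gives 7P = 490, so P* = $70 and Q* = 148.
With the tax collected from buyers, demand (in seller-price terms) shifts: Qd = 498 − 5(P + 10.5).
Solving gives Q = 133 with buyers paying $73 and sellers receiving $62.5 (the $10.5 wedge).
Burden on buyers: $3; on sellers: $7.5. (They sum to $10.5.)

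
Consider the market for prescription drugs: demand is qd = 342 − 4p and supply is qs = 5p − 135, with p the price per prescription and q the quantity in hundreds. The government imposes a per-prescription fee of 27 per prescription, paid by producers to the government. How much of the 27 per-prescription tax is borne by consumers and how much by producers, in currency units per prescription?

Without the tax, 342 − 4p = 5p − 135 gives 9p = 477, so p* = 53 and q* = 130.
With the tax collected from producers, supply shifts: qs = 5(p − 27) − 135.
New equilibrium: consumers pay 68, producers receive 41, q = 70. (Wedge: pb − ps = 27.)
Burden on consumers: 15; on producers: 12. (They sum to 27.)
The less price-elastic side of the market bears the larger share of a per-unit tax.

Consumers bear 15 per prescription; producers bear 12 per prescription.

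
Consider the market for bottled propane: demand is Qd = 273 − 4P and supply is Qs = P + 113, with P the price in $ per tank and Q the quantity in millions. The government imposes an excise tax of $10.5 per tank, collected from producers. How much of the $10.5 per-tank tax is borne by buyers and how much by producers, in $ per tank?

Before the tax: set 273 − 4P = P + 113 → P* = $32, Q* = 145.
With the tax collected from producers, supply shifts: Qs = (P − 10.5) + 113.
Solving gives Q = 136.6 with buyers paying $34.1 and producers receiving $23.6 (the $10.5 wedge).
Burden on buyers: $2.1; on producers: $8.4. (They sum to $10.5.)
The less price-elastic side of the market bears the larger share of a per-unit tax.

Buyers bear $2.1 per tank; producers bear $8.4 per tank.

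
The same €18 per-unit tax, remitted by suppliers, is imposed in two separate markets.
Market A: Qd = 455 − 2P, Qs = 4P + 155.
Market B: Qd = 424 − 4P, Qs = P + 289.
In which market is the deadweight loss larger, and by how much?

Market A, by €86.4.

Market A: pre-tax P* = €50, Q* = 355; post-tax Q = 331; deadweight loss = €216.
Market B: pre-tax P* = €27, Q* = 316; post-tax Q = 301.6; deadweight loss = €129.6.
Difference: €216 vs €129.6 → market A is larger by €86.4.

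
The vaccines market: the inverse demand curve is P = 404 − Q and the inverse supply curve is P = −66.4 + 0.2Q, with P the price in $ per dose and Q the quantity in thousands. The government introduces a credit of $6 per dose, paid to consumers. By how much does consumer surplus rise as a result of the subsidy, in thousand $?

Rewrite in direct form: Qd = 404 − P and Qs = 5P + 332.
Without the subsidy, 404 − P = 5P + 332 gives 6P = 72, so P* = $12 and Q* = 392.
With a per-unit subsidy paid to consumers, each effectively pays P − 6, so demand becomes Qd = 404 − (P − 6).
Solving gives Q = 397 with consumers paying $7 and sellers receiving $13 (the $6 wedge).
ΔCS is the trapezoid between Q = 397 and Q = 392 of height $5: ½ · (392 + 397) · 5 = $1972.5.

Consumer surplus rises by $1972.5 thousand.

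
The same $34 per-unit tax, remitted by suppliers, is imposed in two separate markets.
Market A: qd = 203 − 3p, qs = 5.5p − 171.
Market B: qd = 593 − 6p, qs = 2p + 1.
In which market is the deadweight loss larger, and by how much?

Market A: pre-tax p* = $44, q* = 71; post-tax q = 5; deadweight loss = $1122.
Market B: pre-tax p* = $74, q* = 149; post-tax q = 98; deadweight loss = $867.
Difference: $1122 vs $867 → market A is larger by $255.

Market A, by $255.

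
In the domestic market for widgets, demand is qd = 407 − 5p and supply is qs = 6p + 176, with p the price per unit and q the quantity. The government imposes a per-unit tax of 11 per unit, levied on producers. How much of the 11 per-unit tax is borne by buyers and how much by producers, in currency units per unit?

Buyers bear 6 per unit; producers bear 5 per unit.

Before the tax: set 407 − 5p = 6p + 176 → p* = 21, q* = 302.
With the tax collected from producers, supply shifts: qs = 6(p − 11) + 176.
Solving gives q = 272 with buyers paying 27 and producers receiving 16 (the 11 wedge).
Burden on buyers: 6; on producers: 5. (They sum to 11.)
The less price-elastic side of the market bears the larger share of a per-unit tax.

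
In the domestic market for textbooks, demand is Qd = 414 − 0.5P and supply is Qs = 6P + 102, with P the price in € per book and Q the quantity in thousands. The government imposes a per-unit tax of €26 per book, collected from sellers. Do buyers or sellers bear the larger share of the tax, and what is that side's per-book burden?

Buyers bear the larger share: €24 per book.

Before the tax: set 414 − 0.5P = 6P + 102 → P* = €48, Q* = 390.
With the tax collected from sellers, supply shifts: Qs = 6(P − 26) + 102.
Solving gives Q = 378 with buyers paying €72 and sellers receiving €46 (the €26 wedge).
Per-book burden: buyers €24, sellers €2.
Buyers take the larger share because demand is less price-elastic here (demand slope 0.5 vs supply slope 6).
The less price-elastic side of the market bears the larger share of a per-unit tax.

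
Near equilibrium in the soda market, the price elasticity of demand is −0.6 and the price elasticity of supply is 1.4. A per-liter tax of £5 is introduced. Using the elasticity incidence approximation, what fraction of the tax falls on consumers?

Consumers' share ≈ 0.7.

Incidence ratio: consumers' share ≈ εs / (εs + |εd|) = 1.4 / (1.4 + 0.6) = 0.7.
Supply is the more elastic side, so consumers bear the larger share.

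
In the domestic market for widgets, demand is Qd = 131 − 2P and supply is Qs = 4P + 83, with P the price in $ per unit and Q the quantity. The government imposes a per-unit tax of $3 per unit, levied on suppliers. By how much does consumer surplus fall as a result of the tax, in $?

Before the tax: set 131 − 2P = 4P + 83 → P* = $8, Q* = 115.
With the tax collected from suppliers, supply shifts: Qs = 4(P − 3) + 83.
Solving gives Q = 111 with buyers paying $10 and suppliers receiving $7 (the $3 wedge).
ΔCS is the trapezoid between Q = 111 and Q = 115 of height $2: ½ · (115 + 111) · 2 = $226.

Consumer surplus falls by $226.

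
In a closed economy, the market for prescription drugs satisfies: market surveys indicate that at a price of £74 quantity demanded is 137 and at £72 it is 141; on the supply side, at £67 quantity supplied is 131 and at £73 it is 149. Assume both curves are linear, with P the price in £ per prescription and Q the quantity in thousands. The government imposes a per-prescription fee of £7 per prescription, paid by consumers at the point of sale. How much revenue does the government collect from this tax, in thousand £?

Tax revenue = £942.2 thousand.

Demand slope: (141 − 137)/(72 − 74) = -2, so Qd = 285 − 2P.
Supply slope: (149 − 131)/(73 − 67) = 3, so Qs = 3P − 70.
Without the tax, 285 − 2P = 3P − 70 gives 5P = 355, so P* = £71 and Q* = 143.
With the tax collected from consumers, demand (in seller-price terms) shifts: Qd = 285 − 2(P + 7).
New equilibrium: consumers pay £75.2, sellers receive £68.2, Q = 134.6. (Wedge: Pb − Ps = 7.)
Revenue = t · Q = 7 · 134.6 = £942.2.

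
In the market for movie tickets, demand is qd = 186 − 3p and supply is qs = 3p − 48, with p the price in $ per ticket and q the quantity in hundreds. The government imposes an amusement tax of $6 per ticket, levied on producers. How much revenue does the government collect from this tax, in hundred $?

Before the tax: set 186 − 3p = 3p − 48 → p* = $39, q* = 69.
With the tax collected from producers, supply shifts: qs = 3(p − 6) − 48.
New equilibrium: buyers pay $42, producers receive $36, q = 60. (Wedge: pb − ps = 6.)
Revenue = t · Q = 6 · 60 = $360.

Tax revenue = $360 hundred.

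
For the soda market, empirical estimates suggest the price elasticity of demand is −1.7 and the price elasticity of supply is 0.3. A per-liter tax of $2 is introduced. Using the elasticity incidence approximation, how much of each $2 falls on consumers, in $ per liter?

Consumers bear ≈ $0.3 per liter.

Incidence ratio: consumers' share ≈ εs / (εs + |εd|) = 0.3 / (0.3 + 1.7) = 0.15.
So consumers bear ≈ 0.15 × $2 = $0.3; sellers bear $1.7.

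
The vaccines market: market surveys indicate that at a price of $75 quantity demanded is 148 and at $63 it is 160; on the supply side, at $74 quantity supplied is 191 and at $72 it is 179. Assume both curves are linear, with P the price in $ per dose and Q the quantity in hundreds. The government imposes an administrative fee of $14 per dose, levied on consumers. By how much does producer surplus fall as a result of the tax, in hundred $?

Demand slope: (160 − 148)/(63 − 75) = -1, so Qd = 223 − P.
Supply slope: (179 − 191)/(72 − 74) = 6, so Qs = 6P − 253.
Before the tax: set 223 − P = 6P − 253 → P* = $68, Q* = 155.
With the tax collected from consumers, demand (in seller-price terms) shifts: Qd = 223 − (P + 14).
Solving gives Q = 143 with consumers paying $80 and producers receiving $66 (the $14 wedge).
ΔPS is the trapezoid between Q = 143 and Q = 155 of height $2: ½ · (155 + 143) · 2 = $298.

Producer surplus falls by $298 hundred.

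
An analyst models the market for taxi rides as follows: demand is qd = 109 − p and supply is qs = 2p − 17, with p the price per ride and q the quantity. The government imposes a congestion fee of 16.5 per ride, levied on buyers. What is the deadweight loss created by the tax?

Deadweight loss = 90.75.

Without the tax, 109 − p = 2p − 17 gives 3p = 126, so p* = 42 and q* = 67.
With the tax collected from buyers, demand (in seller-price terms) shifts: qd = 109 − (p + 16.5).
New equilibrium: buyers pay 53, sellers receive 36.5, q = 56. (Wedge: pb − ps = 16.5.)
Quantity falls by |ΔQ| = |67 − 56| = 11.
DWL = ½ · t · |ΔQ| = ½ · 16.5 · 11 = 90.75.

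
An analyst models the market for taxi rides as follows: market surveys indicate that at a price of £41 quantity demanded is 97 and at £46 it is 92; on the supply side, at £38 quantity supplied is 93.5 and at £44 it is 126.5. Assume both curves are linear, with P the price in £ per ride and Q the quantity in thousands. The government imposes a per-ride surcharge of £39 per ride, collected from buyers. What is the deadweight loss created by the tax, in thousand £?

Demand slope: (92 − 97)/(46 − 41) = -1, so Qd = 138 − P.
Supply slope: (126.5 − 93.5)/(44 − 38) = 5.5, so Qs = 5.5P − 115.5.
Before the tax: set 138 − P = 5.5P − 115.5 → P* = £39, Q* = 99.
With the tax collected from buyers, demand (in seller-price terms) shifts: Qd = 138 − (P + 39).
New equilibrium: buyers pay £72, producers receive £33, Q = 66. (Wedge: Pb − Ps = 39.)
Quantity falls by |ΔQ| = |99 − 66| = 33.
DWL = ½ · t · |ΔQ| = ½ · 39 · 33 = £643.5.

Deadweight loss = £643.5 thousand.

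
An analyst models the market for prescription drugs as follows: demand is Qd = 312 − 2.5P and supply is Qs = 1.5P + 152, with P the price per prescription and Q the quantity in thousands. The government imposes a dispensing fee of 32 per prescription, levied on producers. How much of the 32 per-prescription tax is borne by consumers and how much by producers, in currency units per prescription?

Before the tax: set 312 − 2.5P = 1.5P + 152 → P* = 40, Q* = 212.
With the tax collected from producers, supply shifts: Qs = 1.5(P − 32) + 152.
Solving gives Q = 182 with consumers paying 52 and producers receiving 20 (the 32 wedge).
Burden on consumers: 12; on producers: 20. (They sum to 32.)
The less price-elastic side of the market bears the larger share of a per-unit tax.

Consumers bear 12 per prescription; producers bear 20 per prescription.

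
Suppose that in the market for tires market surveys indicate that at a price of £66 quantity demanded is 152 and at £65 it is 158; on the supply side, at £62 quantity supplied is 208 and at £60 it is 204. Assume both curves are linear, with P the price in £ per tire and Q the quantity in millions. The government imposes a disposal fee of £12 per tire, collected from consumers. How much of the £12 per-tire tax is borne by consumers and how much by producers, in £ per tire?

Consumers bear £3 per tire; producers bear £9 per tire.

Demand slope: (158 − 152)/(65 − 66) = -6, so Qd = 548 − 6P.
Supply slope: (204 − 208)/(60 − 62) = 2, so Qs = 2P + 84.
Before the tax: set 548 − 6P = 2P + 84 → P* = £58, Q* = 200.
With the tax collected from consumers, demand (in seller-price terms) shifts: Qd = 548 − 6(P + 12).
Solving gives Q = 182 with consumers paying £61 and producers receiving £49 (the £12 wedge).
Burden on consumers: £3; on producers: £9. (They sum to £12.)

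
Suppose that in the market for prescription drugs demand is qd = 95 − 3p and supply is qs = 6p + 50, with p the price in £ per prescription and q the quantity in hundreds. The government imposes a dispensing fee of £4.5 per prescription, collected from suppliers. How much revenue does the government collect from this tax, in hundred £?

Tax revenue = £319.5 hundred.

Without the tax, 95 − 3p = 6p + 50 gives 9p = 45, so p* = £5 and q* = 80.
With the tax collected from suppliers, supply shifts: qs = 6(p − 4.5) + 50.
Solving gives q = 71 with consumers paying £8 and suppliers receiving £3.5 (the £4.5 wedge).
Revenue = t · Q = 4.5 · 71 = £319.5.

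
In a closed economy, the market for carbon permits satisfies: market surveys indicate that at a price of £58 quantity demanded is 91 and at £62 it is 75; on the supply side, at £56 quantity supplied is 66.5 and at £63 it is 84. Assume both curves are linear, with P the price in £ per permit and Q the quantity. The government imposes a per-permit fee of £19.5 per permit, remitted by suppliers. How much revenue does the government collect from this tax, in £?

Demand slope: (75 − 91)/(62 − 58) = -4, so Qd = 323 − 4P.
Supply slope: (84 − 66.5)/(63 − 56) = 2.5, so Qs = 2.5P − 73.5.
Without the tax, 323 − 4P = 2.5P − 73.5 gives 6.5P = 396.5, so P* = £61 and Q* = 79.
With the tax collected from suppliers, supply shifts: Qs = 2.5(P − 19.5) − 73.5.
New equilibrium: buyers pay £68.5, suppliers receive £49, Q = 49. (Wedge: Pb − Ps = 19.5.)
Revenue = t · Q = 19.5 · 49 = £955.5.

Tax revenue = £955.5.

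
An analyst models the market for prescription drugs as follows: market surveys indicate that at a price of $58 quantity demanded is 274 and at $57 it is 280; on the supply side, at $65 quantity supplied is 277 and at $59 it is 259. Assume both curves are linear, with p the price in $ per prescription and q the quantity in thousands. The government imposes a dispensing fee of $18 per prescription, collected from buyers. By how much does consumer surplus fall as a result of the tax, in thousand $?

Demand slope: (280 − 274)/(57 − 58) = -6, so qd = 622 − 6p.
Supply slope: (259 − 277)/(59 − 65) = 3, so qs = 3p + 82.
Without the tax, 622 − 6p = 3p + 82 gives 9p = 540, so p* = $60 and q* = 262.
With the tax collected from buyers, demand (in seller-price terms) shifts: qd = 622 − 6(p + 18).
Solving gives q = 226 with buyers paying $66 and producers receiving $48 (the $18 wedge).
ΔCS is the trapezoid between Q = 226 and Q = 262 of height $6: ½ · (262 + 226) · 6 = $1464.

Consumer surplus falls by $1464 thousand.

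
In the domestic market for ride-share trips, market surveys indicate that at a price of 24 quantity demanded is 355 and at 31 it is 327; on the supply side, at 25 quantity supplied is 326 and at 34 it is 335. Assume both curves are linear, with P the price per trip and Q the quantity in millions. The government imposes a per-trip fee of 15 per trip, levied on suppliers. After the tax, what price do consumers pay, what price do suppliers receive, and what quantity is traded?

Demand slope: (327 − 355)/(31 − 24) = -4, so Qd = 451 − 4P.
Supply slope: (335 − 326)/(34 − 25) = 1, so Qs = P + 301.
Before the tax: set 451 − 4P = P + 301 → P* = 30, Q* = 331.
With the tax collected from suppliers, supply shifts: Qs = (P − 15) + 301.
New equilibrium: consumers pay 33, suppliers receive 18, Q = 319. (Wedge: Pb − Ps = 15.)
The less price-elastic side of the market bears the larger share of a per-unit tax.

Consumers pay 33; suppliers receive 18; quantity = 319.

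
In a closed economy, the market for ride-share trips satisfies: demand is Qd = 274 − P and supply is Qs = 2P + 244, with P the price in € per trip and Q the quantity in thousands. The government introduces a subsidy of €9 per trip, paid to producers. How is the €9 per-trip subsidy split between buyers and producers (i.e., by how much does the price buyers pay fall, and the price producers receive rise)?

Before the subsidy: set 274 − P = 2P + 244 → P* = €10, Q* = 264.
With a per-unit subsidy paid to producers, each receives P + 9 per unit sold, so supply becomes Qs = 2(P + 9) + 244.
Solving gives Q = 270 with buyers paying €4 and producers receiving €13 (the €9 wedge).
Gain to buyers: €6; to producers: €3. (They sum to €9.)

Buyers gain €6 per trip; producers gain €3 per trip.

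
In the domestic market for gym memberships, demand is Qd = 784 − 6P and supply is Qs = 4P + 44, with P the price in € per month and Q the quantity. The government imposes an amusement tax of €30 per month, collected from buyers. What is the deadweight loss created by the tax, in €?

Before the tax: set 784 − 6P = 4P + 44 → P* = €74, Q* = 340.
With the tax collected from buyers, demand (in seller-price terms) shifts: Qd = 784 − 6(P + 30).
Solving gives Q = 268 with buyers paying €86 and suppliers receiving €56 (the €30 wedge).
Quantity falls by |ΔQ| = |340 − 268| = 72.
DWL = ½ · t · |ΔQ| = ½ · 30 · 72 = €1080.

Deadweight loss = €1080.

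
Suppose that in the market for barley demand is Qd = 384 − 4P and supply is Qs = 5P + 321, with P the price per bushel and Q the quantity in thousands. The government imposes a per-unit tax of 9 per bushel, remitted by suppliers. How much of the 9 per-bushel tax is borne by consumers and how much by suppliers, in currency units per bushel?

Before the tax: set 384 − 4P = 5P + 321 → P* = 7, Q* = 356.
With the tax collected from suppliers, supply shifts: Qs = 5(P − 9) + 321.
New equilibrium: consumers pay 12, suppliers receive 3, Q = 336. (Wedge: Pb − Ps = 9.)
Burden on consumers: 5; on suppliers: 4. (They sum to 9.)

Consumers bear 5 per bushel; suppliers bear 4 per bushel.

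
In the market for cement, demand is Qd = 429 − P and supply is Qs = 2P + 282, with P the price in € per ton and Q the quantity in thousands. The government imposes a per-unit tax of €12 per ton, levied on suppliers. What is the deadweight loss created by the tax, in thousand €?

Deadweight loss = €48 thousand.

Before the tax: set 429 − P = 2P + 282 → P* = €49, Q* = 380.
With the tax collected from suppliers, supply shifts: Qs = 2(P − 12) + 282.
Solving gives Q = 372 with consumers paying €57 and suppliers receiving €45 (the €12 wedge).
Quantity falls by |ΔQ| = |380 − 372| = 8.
DWL = ½ · t · |ΔQ| = ½ · 12 · 8 = €48.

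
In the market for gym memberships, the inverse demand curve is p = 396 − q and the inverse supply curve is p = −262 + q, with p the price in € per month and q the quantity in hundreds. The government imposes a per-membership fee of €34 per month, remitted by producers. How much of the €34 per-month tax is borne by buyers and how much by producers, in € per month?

Buyers bear €17 per month; producers bear €17 per month.

Rewrite in direct form: qd = 396 − p and qs = p + 262.
Without the tax, 396 − p = p + 262 gives 2p = 134, so p* = €67 and q* = 329.
With the tax collected from producers, supply shifts: qs = (p − 34) + 262.
New equilibrium: buyers pay €84, producers receive €50, q = 312. (Wedge: pb − ps = 34.)
Burden on buyers: €17; on producers: €17. (They sum to €34.)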